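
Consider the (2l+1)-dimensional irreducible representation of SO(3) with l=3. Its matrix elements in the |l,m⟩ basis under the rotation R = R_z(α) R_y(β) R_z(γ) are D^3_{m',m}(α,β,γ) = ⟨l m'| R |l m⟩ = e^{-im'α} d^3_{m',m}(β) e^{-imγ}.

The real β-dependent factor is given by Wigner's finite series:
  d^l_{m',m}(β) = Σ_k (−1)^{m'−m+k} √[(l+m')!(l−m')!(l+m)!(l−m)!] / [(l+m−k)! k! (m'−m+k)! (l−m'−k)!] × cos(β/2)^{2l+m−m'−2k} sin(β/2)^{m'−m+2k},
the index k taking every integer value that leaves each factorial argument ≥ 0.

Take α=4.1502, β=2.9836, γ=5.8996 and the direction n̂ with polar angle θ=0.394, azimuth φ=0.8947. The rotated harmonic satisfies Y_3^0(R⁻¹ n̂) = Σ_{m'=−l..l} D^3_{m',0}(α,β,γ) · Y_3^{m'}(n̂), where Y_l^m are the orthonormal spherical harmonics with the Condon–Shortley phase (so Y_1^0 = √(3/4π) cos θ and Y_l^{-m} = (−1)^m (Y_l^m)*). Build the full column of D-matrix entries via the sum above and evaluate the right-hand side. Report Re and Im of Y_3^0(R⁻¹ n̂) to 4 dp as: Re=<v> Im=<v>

Need the full column D^3_{m',0} for m'=−3..3 at α=4.1502, β=2.9836, γ=5.8996.
cos(β/2)=0.078914, sin(β/2)=0.996881
d^3_{-3,0}: single k=3 term ⇒ +0.002177;  D = +0.002163-0.000252i
d^3_{-2,0}: k∈[2..3] ⇒ +0.000211 -0.033686 = -0.033475;  D = +0.014452-0.030194i
d^3_{-1,0}: k∈[1..3] ⇒ +0.000011 -0.005060 +0.269131 = +0.264082;  D = -0.140766-0.223437i
d^3_{0,0}: k∈[0..3] ⇒ +0.000000 -0.000347 +0.055351 -0.981434 = -0.926429;  D = -0.926429+0.000000i
d^3_{1,0}: k∈[0..2] ⇒ -0.000011 +0.005060 -0.269131 = -0.264082;  D = +0.140766-0.223437i
d^3_{2,0}: k∈[0..1] ⇒ +0.000211 -0.033686 = -0.033475;  D = +0.014452+0.030194i
d^3_{3,0}: single k=0 term ⇒ -0.002177;  D = -0.002163-0.000252i
Y_3^{m'}(θ=0.394,φ=0.8947) and Σ D·Y over m':
  (+0.0022-0.0003i)·(-0.0212-0.0104i)  (+0.0145-0.0302i)·(-0.0302-0.1358i)  (-0.1408-0.2234i)·(+0.2533-0.3158i)  (-0.9264+0.0000i)·(+0.4353+0.0000i)  (+0.1408-0.2234i)·(-0.2533-0.3158i)  (+0.0145+0.0302i)·(-0.0302+0.1358i)  (-0.0022-0.0003i)·(+0.0212-0.0104i)
Y_3^0(R⁻¹ n̂) = -0.624846-0.000000i

Re=-0.6248 Im=0.0000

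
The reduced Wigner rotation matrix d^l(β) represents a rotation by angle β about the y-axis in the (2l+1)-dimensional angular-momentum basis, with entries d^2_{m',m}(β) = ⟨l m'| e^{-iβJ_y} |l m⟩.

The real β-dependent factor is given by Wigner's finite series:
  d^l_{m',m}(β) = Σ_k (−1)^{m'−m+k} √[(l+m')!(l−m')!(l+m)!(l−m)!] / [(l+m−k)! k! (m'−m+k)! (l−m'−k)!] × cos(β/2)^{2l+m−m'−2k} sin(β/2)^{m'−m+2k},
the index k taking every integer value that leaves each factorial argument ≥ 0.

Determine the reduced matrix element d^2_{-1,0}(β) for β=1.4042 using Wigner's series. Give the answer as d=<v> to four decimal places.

d=0.2003

d^2_{-1,0}(β=1.4042) via Wigner's sum:
Half-angle: c=0.763488, s=0.645822. N=√(1·6·2·2)=4.898979
k∈{1,2} keeps every argument non-negative
  k=1: (−1)^0·4.8990/(2)·0.7635^3·0.6458^1 = +0.704036
  k=2: (−1)^1·4.8990/(2)·0.7635^1·0.6458^3 = -0.503752
d^2_{-1,0}(1.4042) = +0.704036 -0.503752 = +0.200284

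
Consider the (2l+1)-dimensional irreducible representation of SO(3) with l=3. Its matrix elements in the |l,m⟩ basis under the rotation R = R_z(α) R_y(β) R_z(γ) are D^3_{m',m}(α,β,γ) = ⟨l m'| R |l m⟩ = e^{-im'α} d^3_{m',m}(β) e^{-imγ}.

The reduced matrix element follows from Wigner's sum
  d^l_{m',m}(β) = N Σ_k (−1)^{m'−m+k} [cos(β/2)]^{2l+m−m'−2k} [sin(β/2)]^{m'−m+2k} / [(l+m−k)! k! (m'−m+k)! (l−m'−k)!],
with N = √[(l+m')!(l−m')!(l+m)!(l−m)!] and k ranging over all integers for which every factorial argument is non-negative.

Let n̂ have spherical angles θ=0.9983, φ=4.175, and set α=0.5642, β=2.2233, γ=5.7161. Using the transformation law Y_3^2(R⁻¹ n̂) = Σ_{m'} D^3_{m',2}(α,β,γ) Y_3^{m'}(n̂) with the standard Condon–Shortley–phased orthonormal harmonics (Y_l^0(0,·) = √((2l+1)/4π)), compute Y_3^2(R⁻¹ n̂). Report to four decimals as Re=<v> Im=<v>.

Need the full column D^3_{m',2} for m'=−3..3 at α=0.5642, β=2.2233, γ=5.7161.
cos(β/2)=0.443183, sin(β/2)=0.896431
d^3_{-3,2}: single k=5 term ⇒ +0.628411;  D = -0.597525+0.194586i
d^3_{-2,2}: k∈[4..5] ⇒ +0.634167 -0.518921 = +0.115246;  D = -0.073516+0.088753i
d^3_{-1,2}: k∈[3..4] ⇒ +0.396579 -0.811274 = -0.414695;  D = +0.052761-0.411325i
d^3_{0,2}: k∈[2..3] ⇒ +0.169796 -0.694696 = -0.524900;  D = -0.221972-0.475656i
d^3_{1,2}: k∈[1..2] ⇒ +0.048465 -0.396579 = -0.348114;  D = -0.293083-0.187845i
d^3_{2,2}: k∈[0..1] ⇒ +0.007577 -0.155002 = -0.147425;  D = -0.147422-0.000851i
d^3_{3,2}: single k=0 term ⇒ -0.037541;  D = -0.031838+0.019891i
Y_3^{m'}(θ=0.9983,φ=4.175) and Σ D·Y over m':
  (-0.5975+0.1946i)·(+0.2476+0.0102i)  (-0.0735+0.0888i)·(-0.1862-0.3440i)  (+0.0528-0.4113i)·(-0.0650+0.1091i)  (-0.2220-0.4757i)·(-0.3098+0.0000i)  (-0.2931-0.1878i)·(+0.0650+0.1091i)  (-0.1474-0.0009i)·(-0.1862+0.3440i)  (-0.0318+0.0199i)·(-0.2476+0.0102i)
Y_3^2(R⁻¹ n̂) = +0.041362+0.130699i

Re=0.0414 Im=0.1307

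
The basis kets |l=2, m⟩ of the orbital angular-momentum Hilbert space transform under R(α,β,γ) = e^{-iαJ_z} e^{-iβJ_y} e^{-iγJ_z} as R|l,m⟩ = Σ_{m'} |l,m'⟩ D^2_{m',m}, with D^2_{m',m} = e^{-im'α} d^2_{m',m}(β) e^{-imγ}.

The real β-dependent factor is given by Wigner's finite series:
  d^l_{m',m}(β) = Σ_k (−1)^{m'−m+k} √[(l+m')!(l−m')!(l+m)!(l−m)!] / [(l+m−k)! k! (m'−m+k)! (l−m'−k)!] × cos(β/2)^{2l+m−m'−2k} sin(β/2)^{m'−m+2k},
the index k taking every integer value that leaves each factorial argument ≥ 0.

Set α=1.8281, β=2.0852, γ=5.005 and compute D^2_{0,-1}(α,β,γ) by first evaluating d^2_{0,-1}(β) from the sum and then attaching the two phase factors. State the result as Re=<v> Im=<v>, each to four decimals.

Re=0.1513 Im=-0.5023

First d^2_{0,-1}(β=2.0852), then the phase factors e^{-i(0)α} and e^{-i(-1)γ}:
c=cos(2.0852/2)=0.503976, s=sin(2.0852/2)=0.863717; N=√[2·2·1·6]=4.898979
The bounds max(0,m−m')=0 and min(l+m,l−m')=1 give 2 terms
  k=0: (−1)^1·4.8990/(2)·0.5040^3·0.8637^1 = -0.270818
  k=1: (−1)^2·4.8990/(2)·0.5040^1·0.8637^3 = +0.795428
d^2_{0,-1}(2.0852) = -0.270818 +0.795428 = +0.524610
Attach z-rotation phases: D = e^{-i(0)(1.8281)}·(+0.524610)·e^{-i(-1)(5.005)} = +0.151325-0.502311i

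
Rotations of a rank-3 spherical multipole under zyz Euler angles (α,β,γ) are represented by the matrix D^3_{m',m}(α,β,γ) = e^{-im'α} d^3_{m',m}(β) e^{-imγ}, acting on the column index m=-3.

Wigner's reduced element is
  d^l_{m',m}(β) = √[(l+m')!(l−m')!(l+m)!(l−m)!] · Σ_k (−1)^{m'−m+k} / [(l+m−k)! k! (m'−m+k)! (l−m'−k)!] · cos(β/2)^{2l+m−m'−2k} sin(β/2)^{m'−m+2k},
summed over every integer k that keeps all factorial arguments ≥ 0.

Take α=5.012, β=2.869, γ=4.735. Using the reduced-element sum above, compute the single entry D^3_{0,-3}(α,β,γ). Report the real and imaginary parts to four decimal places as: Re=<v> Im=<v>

Split into d^3_{0,-3}(β=2.869) × two z-phases.
Half-angle: c=0.135875, s=0.990726. N=√(6·6·1·720)=160.996894
k: max(0,(-3)−(0))=0 … min(3+(-3),3−(0))=0
  k=0: (−1)^3·160.9969/(36)·0.1359^3·0.9907^3 = -0.010909
d^3_{0,-3}(2.869) = -0.010909
D = (+1.000000+0.000000i)·(-0.010909)·(-0.067781+0.997700i) = +0.000739-0.010884i

Re=0.0007 Im=-0.0109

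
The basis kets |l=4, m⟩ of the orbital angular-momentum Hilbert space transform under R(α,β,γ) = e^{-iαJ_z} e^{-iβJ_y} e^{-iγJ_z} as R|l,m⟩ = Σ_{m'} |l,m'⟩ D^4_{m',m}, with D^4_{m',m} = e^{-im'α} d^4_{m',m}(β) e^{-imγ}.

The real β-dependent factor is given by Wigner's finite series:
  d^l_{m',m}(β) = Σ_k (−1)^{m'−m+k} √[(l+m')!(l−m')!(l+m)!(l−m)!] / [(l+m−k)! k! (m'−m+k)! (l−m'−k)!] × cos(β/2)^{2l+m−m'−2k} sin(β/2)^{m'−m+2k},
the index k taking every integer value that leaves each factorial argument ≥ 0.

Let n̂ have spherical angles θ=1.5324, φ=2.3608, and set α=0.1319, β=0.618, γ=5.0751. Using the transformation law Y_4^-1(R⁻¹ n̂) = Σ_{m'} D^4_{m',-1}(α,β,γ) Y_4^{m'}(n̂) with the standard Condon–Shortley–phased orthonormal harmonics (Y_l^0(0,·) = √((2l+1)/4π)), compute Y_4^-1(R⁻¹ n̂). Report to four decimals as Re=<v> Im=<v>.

Need the full column D^4_{m',-1} for m'=−4..4 at α=0.1319, β=0.618, γ=5.0751.
cos(β/2)=0.952638, sin(β/2)=0.304106
d^4_{-4,-1}: single k=3 term ⇒ +0.165124;  D = +0.128345-0.103891i
d^4_{-3,-1}: k∈[2..3] ⇒ +0.548641 -0.093182 = +0.455459;  D = +0.313251-0.330632i
d^4_{-2,-1}: k∈[1..3] ⇒ +0.918665 -0.468082 +0.031800 = +0.482383;  D = +0.282832-0.390768i
d^4_{-1,-1}: k∈[0..3] ⇒ +0.678303 -1.036835 +0.211317 -0.007178 = -0.154393;  D = -0.073289+0.135889i
d^4_{0,-1}: k∈[0..3] ⇒ -0.968358 +0.592082 -0.060336 +0.001025 = -0.435588;  D = -0.154551+0.407247i
d^4_{1,-1}: k∈[0..3] ⇒ +0.691223 -0.211317 +0.010767 -0.000073 = +0.490600;  D = +0.112233-0.477590i
d^4_{2,-1}: k∈[0..2] ⇒ -0.312055 +0.047700 -0.000972 = -0.265327;  D = -0.026201+0.264030i
d^4_{3,-1}: k∈[0..1] ⇒ +0.093182 -0.005697 = +0.087485;  D = -0.002886-0.087437i
d^4_{4,-1}: single k=0 term ⇒ -0.016827;  D = +0.002762+0.016599i
Y_4^{m'}(θ=1.5324,φ=2.3608) and Σ D·Y over m':
  (+0.1283-0.1039i)·(-0.4412+0.0081i)  (+0.3133-0.3306i)·(+0.0334-0.0344i)  (+0.2828-0.3908i)·(-0.0030-0.3306i)  (-0.0733+0.1359i)·(+0.0385+0.0382i)  (-0.1546+0.4072i)·(+0.3127+0.0000i)  (+0.1122-0.4776i)·(-0.0385+0.0382i)  (-0.0262+0.2640i)·(-0.0030+0.3306i)  (-0.0029-0.0874i)·(-0.0334-0.0344i)  (+0.0028+0.0166i)·(-0.4412-0.0081i)
Y_4^-1(R⁻¹ n̂) = -0.320325+0.071435i

Re=-0.3203 Im=0.0714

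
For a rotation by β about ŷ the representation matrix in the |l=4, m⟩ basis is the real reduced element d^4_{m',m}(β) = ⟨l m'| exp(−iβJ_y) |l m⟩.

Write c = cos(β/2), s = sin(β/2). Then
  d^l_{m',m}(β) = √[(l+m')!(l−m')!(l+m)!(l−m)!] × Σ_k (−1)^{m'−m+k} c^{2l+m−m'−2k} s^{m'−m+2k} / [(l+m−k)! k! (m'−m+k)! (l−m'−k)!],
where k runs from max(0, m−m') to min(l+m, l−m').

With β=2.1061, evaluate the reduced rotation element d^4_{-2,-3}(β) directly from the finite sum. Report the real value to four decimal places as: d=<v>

d=0.1950

d^4_{-2,-3}(β=2.1061) via Wigner's sum:
With c≡cos(β/2)=0.494923 and s≡sin(β/2)=0.868937, N=[2·720·1·5040]^{1/2}=2693.993318
k∈{0,1} keeps every argument non-negative
  k=0: (−1)^1·2693.9933/(720)·0.4949^7·0.8689^1 = -0.023649
  k=1: (−1)^2·2693.9933/(240)·0.4949^5·0.8689^3 = +0.218695
d^4_{-2,-3}(2.1061) = -0.023649 +0.218695 = +0.195046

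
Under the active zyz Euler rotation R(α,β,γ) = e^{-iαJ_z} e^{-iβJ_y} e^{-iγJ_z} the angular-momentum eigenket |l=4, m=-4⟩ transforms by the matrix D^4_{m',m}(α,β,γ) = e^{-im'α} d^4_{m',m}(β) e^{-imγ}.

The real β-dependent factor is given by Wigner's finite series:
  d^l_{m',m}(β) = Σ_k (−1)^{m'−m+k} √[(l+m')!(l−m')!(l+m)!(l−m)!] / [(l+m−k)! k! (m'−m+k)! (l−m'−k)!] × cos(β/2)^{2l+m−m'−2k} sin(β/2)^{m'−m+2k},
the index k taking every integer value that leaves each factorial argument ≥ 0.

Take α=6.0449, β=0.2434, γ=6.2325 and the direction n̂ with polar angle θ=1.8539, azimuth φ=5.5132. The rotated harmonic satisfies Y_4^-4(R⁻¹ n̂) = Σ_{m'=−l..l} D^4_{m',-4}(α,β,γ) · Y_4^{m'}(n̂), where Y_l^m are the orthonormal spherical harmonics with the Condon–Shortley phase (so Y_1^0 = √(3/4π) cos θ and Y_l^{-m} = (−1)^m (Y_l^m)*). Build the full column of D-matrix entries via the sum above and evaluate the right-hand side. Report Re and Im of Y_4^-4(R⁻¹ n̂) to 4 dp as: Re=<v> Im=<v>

Re=-0.1151 Im=0.4226

Need the full column D^4_{m',-4} for m'=−4..4 at α=6.0449, β=0.2434, γ=6.2325.
cos(β/2)=0.992604, sin(β/2)=0.121400
d^4_{-4,-4}: single k=0 term ⇒ +0.942339;  D = +0.379867-0.862382i
d^4_{-3,-4}: single k=0 term ⇒ -0.325982;  D = -0.198109+0.258877i
d^4_{-2,-4}: single k=0 term ⇒ +0.074588;  D = +0.058030-0.046861i
d^4_{-1,-4}: single k=0 term ⇒ -0.012901;  D = -0.011667+0.005507i
d^4_{0,-4}: single k=0 term ⇒ +0.001764;  D = +0.001728-0.000355i
d^4_{1,-4}: single k=0 term ⇒ -0.000193;  D = -0.000193-0.000007i
d^4_{2,-4}: single k=0 term ⇒ +0.000017;  D = +0.000016+0.000005i
d^4_{3,-4}: single k=0 term ⇒ -0.000001;  D = -0.000001-0.000001i
d^4_{4,-4}: single k=0 term ⇒ +0.000000;  D = +0.000000+0.000000i
Y_4^{m'}(θ=1.8539,φ=5.5132) and Σ D·Y over m':
  (+0.3799-0.8624i)·(-0.3755+0.0232i)  (-0.1981+0.2589i)·(+0.2085-0.2287i)  (+0.0580-0.0469i)·(-0.0043-0.1399i)  (-0.0117+0.0055i)·(+0.2235+0.2167i)  (+0.0017-0.0004i)·(+0.0923+0.0000i)  (-0.0002-0.0000i)·(-0.2235+0.2167i)  (+0.0000+0.0000i)·(-0.0043+0.1399i)  (-0.0000-0.0000i)·(-0.2085-0.2287i)  (+0.0000+0.0000i)·(-0.3755-0.0232i)
Y_4^-4(R⁻¹ n̂) = -0.115130+0.422600i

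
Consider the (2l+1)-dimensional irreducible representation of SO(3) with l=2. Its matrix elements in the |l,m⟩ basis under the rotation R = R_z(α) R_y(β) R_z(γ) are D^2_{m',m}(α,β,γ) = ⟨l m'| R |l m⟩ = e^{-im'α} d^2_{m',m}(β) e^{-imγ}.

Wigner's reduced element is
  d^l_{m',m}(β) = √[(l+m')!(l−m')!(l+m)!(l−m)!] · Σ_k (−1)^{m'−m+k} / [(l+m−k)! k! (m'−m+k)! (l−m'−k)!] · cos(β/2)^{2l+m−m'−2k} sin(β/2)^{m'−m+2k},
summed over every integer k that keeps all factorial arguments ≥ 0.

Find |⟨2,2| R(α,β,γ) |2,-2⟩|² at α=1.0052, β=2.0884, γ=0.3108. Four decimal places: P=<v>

P=0.3120

D^2_{2,-2}(1.0052,2.0884,0.3108) = e^{-i·2·1.0052}·d^2_{2,-2}(2.0884)·e^{-i·-2·0.3108}. Compute d first:
Half-angle: c=0.502594, s=0.864523. N=√(24·1·1·24)=24.000000
Admissible k: 0..0 (factorial args all ≥0)
  k=0: (−1)^4·24.0000/(24)·0.5026^0·0.8645^4 = +0.558606
d^2_{2,-2}(2.0884) = +0.558606
|D^2_{2,-2}|² = |d^2_{2,-2}(β)|² = (+0.558606)² = 0.312041 (the z-rotation phases have unit modulus)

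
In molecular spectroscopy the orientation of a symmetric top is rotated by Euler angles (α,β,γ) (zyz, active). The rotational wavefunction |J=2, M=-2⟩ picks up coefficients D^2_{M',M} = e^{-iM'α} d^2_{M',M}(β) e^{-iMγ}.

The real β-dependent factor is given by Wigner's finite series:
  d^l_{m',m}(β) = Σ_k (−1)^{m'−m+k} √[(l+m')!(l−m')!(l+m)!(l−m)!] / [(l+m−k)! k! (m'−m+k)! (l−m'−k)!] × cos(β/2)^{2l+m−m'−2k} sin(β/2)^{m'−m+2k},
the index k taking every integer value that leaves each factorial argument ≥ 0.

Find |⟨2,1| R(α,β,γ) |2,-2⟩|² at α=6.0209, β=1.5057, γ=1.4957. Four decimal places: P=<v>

P=0.2176

Split into d^2_{1,-2}(β=1.5057) × two z-phases.
Half-angle: c=0.729743, s=0.683721. N=√(6·1·1·24)=12.000000
k∈{0} keeps every argument non-negative
  k=0: (−1)^3·12.0000/(6)·0.7297^1·0.6837^3 = -0.466485
d^2_{1,-2}(1.5057) = -0.466485
|D^2_{1,-2}|² = |d^2_{1,-2}(β)|² = (-0.466485)² = 0.217608 (the z-rotation phases have unit modulus)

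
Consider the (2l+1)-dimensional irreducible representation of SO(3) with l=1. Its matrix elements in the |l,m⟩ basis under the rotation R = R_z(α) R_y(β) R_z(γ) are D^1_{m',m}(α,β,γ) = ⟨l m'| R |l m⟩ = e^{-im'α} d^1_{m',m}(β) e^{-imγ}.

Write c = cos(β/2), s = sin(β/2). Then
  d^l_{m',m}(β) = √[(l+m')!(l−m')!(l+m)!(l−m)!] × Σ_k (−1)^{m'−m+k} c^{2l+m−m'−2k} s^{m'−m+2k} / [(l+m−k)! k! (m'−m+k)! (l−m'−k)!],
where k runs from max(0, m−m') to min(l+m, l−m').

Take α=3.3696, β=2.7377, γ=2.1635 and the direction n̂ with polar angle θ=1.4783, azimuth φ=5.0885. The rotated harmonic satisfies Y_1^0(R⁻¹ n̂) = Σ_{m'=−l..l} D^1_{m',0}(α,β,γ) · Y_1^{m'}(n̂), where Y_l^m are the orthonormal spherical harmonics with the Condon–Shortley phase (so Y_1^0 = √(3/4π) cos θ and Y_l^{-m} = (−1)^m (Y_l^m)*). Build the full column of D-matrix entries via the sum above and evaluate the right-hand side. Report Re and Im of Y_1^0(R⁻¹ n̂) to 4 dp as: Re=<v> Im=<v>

Need the full column D^1_{m',0} for m'=−1..1 at α=3.3696, β=2.7377, γ=2.1635.
cos(β/2)=0.200576, sin(β/2)=0.979678
d^1_{-1,0}: single k=1 term ⇒ +0.277893;  D = -0.270701-0.062814i
d^1_{0,0}: k∈[0..1] ⇒ +0.040231 -0.959769 = -0.919538;  D = -0.919538+0.000000i
d^1_{1,0}: single k=0 term ⇒ -0.277893;  D = +0.270701-0.062814i
Y_1^{m'}(θ=1.4783,φ=5.0885) and Σ D·Y over m':
  (-0.2707-0.0628i)·(+0.1264+0.3200i)  (-0.9195+0.0000i)·(+0.0451+0.0000i)  (+0.2707-0.0628i)·(-0.1264+0.3200i)
Y_1^0(R⁻¹ n̂) = -0.069712+0.000000i

Re=-0.0697 Im=0.0000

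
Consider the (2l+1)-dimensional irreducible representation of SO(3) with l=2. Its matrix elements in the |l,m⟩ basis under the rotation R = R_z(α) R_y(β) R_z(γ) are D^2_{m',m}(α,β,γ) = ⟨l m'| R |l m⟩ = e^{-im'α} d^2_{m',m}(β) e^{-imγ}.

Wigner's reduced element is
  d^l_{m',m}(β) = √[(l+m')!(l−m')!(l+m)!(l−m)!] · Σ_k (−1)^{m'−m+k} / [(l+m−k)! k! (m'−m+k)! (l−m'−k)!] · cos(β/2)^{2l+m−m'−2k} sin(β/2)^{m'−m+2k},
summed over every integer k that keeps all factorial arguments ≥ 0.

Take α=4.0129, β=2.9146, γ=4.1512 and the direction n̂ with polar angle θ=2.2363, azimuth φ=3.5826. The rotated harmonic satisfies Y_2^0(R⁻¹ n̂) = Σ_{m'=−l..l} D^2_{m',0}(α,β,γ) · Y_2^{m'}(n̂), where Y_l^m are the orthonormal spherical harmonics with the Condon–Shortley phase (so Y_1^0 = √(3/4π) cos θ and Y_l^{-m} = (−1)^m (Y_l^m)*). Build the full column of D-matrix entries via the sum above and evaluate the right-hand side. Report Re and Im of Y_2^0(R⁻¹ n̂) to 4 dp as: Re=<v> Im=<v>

Re=0.2347 Im=0.0000

Need the full column D^2_{m',0} for m'=−2..2 at α=4.0129, β=2.9146, γ=4.1512.
cos(β/2)=0.113253, sin(β/2)=0.993566
d^2_{-2,0}: single k=2 term ⇒ +0.031015;  D = -0.005303+0.030558i
d^2_{-1,0}: k∈[1..2] ⇒ +0.003535 -0.272092 = -0.268556;  D = +0.172904+0.205492i
d^2_{0,0}: k∈[0..2] ⇒ +0.000165 -0.050647 +0.974512 = +0.924030;  D = +0.924030+0.000000i
d^2_{1,0}: k∈[0..1] ⇒ -0.003535 +0.272092 = +0.268556;  D = -0.172904+0.205492i
d^2_{2,0}: single k=0 term ⇒ +0.031015;  D = -0.005303-0.030558i
Y_2^{m'}(θ=2.2363,φ=3.5826) and Σ D·Y over m':
  (-0.0053+0.0306i)·(+0.1519-0.1845i)  (+0.1729+0.2055i)·(+0.3393-0.1602i)  (+0.9240+0.0000i)·(+0.0453+0.0000i)  (-0.1729+0.2055i)·(-0.3393-0.1602i)  (-0.0053-0.0306i)·(+0.1519+0.1845i)
Y_2^0(R⁻¹ n̂) = +0.234725-0.000000i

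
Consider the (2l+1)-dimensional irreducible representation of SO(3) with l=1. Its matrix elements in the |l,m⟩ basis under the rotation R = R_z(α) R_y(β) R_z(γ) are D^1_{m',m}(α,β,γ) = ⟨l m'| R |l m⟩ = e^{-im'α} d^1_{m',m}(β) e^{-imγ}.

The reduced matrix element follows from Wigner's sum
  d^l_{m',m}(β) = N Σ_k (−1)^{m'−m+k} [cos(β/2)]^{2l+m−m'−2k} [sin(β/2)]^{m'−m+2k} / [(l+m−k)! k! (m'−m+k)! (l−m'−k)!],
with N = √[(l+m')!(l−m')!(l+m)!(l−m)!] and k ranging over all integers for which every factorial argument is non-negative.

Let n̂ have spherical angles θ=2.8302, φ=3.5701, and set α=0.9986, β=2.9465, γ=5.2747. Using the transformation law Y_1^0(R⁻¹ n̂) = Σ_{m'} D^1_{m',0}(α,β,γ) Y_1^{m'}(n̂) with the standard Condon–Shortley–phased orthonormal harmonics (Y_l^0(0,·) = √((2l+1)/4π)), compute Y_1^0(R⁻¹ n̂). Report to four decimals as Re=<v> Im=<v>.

Need the full column D^1_{m',0} for m'=−1..1 at α=0.9986, β=2.9465, γ=5.2747.
cos(β/2)=0.097392, sin(β/2)=0.995246
d^1_{-1,0}: single k=1 term ⇒ +0.137078;  D = +0.074225+0.115243i
d^1_{0,0}: k∈[0..1] ⇒ +0.009485 -0.990515 = -0.981030;  D = -0.981030+0.000000i
d^1_{1,0}: single k=0 term ⇒ -0.137078;  D = -0.074225+0.115243i
Y_1^{m'}(θ=2.8302,φ=3.5701) and Σ D·Y over m':
  (+0.0742+0.1152i)·(-0.0963+0.0440i)  (-0.9810+0.0000i)·(-0.4651+0.0000i)  (-0.0742+0.1152i)·(+0.0963+0.0440i)
Y_1^0(R⁻¹ n̂) = +0.431850+0.000000i

Re=0.4319 Im=0.0000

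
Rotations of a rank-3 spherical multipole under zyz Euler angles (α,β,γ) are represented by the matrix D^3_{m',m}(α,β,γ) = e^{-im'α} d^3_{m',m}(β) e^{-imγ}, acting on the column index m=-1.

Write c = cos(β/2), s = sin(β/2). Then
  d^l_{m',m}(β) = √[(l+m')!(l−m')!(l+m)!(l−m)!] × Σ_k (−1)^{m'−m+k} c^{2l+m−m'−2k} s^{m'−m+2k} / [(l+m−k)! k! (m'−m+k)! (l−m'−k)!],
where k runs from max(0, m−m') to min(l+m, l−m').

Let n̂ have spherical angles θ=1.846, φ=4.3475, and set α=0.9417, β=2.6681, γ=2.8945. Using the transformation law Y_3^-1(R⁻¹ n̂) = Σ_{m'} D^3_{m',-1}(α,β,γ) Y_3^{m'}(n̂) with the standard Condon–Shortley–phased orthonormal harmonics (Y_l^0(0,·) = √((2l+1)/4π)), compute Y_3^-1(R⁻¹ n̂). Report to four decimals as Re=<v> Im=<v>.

Re=0.2653 Im=0.0030

Need the full column D^3_{m',-1} for m'=−3..3 at α=0.9417, β=2.6681, γ=2.8945.
cos(β/2)=0.234541, sin(β/2)=0.972106
d^3_{-3,-1}: single k=2 term ⇒ +0.011075;  D = +0.009362-0.005917i
d^3_{-2,-1}: k∈[1..2] ⇒ +0.002182 -0.074960 = -0.072778;  D = -0.004764+0.072622i
d^3_{-1,-1}: k∈[0..2] ⇒ +0.000166 -0.022877 +0.294743 = +0.272033;  D = -0.209004-0.174124i
d^3_{0,-1}: k∈[0..2] ⇒ -0.002390 +0.123171 -0.705307 = -0.584525;  D = +0.566772-0.142967i
d^3_{1,-1}: k∈[0..2] ⇒ +0.017157 -0.392991 +0.843883 = +0.468050;  D = -0.174480+0.434313i
d^3_{2,-1}: k∈[0..1] ⇒ -0.074960 +0.643854 = +0.568894;  D = +0.302042+0.482090i
d^3_{3,-1}: single k=0 term ⇒ +0.190256;  D = +0.189798+0.013193i
Y_3^{m'}(θ=1.846,φ=4.3475) and Σ D·Y over m':
  (+0.0094-0.0059i)·(+0.3305-0.1704i)  (-0.0048+0.0726i)·(+0.1917+0.1715i)  (-0.2090-0.1741i)·(+0.0700-0.1833i)  (+0.5668-0.1430i)·(+0.2668+0.0000i)  (-0.1745+0.4343i)·(-0.0700-0.1833i)  (+0.3020+0.4821i)·(+0.1917-0.1715i)  (+0.1898+0.0132i)·(-0.3305-0.1704i)
Y_3^-1(R⁻¹ n̂) = +0.265282+0.003011i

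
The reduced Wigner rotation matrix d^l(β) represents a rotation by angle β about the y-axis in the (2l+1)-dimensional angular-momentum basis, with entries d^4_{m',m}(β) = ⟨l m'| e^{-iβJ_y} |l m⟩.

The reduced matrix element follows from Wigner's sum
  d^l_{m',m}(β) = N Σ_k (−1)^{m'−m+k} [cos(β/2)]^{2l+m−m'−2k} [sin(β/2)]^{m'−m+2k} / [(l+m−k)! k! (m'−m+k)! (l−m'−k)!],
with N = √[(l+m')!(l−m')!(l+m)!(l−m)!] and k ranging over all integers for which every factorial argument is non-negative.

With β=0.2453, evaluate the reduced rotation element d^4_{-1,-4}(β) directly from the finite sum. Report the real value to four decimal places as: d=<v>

d=-0.0132

d^4_{-1,-4}(β=0.2453) via Wigner's sum:
With c≡cos(β/2)=0.992488 and s≡sin(β/2)=0.122343, N=[6·120·1·40320]^{1/2}=5387.986637
The bounds max(0,m−m')=0 and min(l+m,l−m')=0 give 1 term
  k=0: (−1)^3·5387.9866/(720)·0.9925^5·0.1223^3 = -0.013196
d^4_{-1,-4}(0.2453) = -0.013196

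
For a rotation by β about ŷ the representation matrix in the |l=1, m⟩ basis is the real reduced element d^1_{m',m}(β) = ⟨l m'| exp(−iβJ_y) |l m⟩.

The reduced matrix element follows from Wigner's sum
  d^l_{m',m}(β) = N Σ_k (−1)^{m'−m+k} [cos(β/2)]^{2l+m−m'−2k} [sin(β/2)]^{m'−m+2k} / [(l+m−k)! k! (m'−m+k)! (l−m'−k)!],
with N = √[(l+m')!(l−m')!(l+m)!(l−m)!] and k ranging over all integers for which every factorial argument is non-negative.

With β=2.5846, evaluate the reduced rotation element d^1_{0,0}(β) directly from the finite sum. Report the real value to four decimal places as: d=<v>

d^1_{0,0}(β=2.5846) via Wigner's sum:
c=cos(2.5846/2)=0.274910, s=sin(2.5846/2)=0.961470; N=√[1·1·1·1]=1.000000
The bounds max(0,m−m')=0 and min(l+m,l−m')=1 give 2 terms
  k=0: (−1)^0·1.0000/(1)·0.2749^2·0.9615^0 = +0.075576
  k=1: (−1)^1·1.0000/(1)·0.2749^0·0.9615^2 = -0.924424
d^1_{0,0}(2.5846) = +0.075576 -0.924424 = -0.848849

d=-0.8488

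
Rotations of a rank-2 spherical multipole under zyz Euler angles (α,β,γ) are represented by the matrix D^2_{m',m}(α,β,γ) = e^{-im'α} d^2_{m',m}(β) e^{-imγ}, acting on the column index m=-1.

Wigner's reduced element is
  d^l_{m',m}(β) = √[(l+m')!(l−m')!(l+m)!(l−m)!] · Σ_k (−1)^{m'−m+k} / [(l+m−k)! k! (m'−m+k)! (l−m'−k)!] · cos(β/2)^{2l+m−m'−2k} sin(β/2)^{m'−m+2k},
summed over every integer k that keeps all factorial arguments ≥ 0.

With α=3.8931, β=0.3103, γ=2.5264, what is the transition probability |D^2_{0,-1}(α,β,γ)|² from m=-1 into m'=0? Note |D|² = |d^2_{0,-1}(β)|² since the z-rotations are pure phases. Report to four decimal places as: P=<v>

P=0.1268

First d^2_{0,-1}(β=0.3103), then the phase factors e^{-i(0)α} and e^{-i(-1)γ}:
With c≡cos(β/2)=0.987988 and s≡sin(β/2)=0.154528, N=[2·2·1·6]^{1/2}=4.898979
Admissible k: 0..1 (factorial args all ≥0)
  k=0: (−1)^1·4.8990/(2)·0.9880^3·0.1545^1 = -0.365039
  k=1: (−1)^2·4.8990/(2)·0.9880^1·0.1545^3 = +0.008930
d^2_{0,-1}(0.3103) = -0.365039 +0.008930 = -0.356109
|D^2_{0,-1}|² = |d^2_{0,-1}(β)|² = (-0.356109)² = 0.126814 (the z-rotation phases have unit modulus)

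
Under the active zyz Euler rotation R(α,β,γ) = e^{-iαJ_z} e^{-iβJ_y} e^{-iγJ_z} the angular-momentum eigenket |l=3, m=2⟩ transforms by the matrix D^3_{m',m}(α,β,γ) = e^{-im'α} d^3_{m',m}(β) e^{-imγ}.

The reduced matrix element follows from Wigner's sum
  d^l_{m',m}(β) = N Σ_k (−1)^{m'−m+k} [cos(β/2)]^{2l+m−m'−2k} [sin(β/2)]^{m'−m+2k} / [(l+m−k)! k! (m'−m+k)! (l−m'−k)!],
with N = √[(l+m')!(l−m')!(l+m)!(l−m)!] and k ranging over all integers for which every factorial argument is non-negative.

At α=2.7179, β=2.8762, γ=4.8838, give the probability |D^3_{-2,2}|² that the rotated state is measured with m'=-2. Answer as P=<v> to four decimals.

D^3_{-2,2}(2.7179,2.8762,4.8838) = e^{-i·-2·2.7179}·d^3_{-2,2}(2.8762)·e^{-i·2·4.8838}. Compute d first:
c=cos(2.8762/2)=0.132307, s=sin(2.8762/2)=0.991209; N=√[1·120·120·1]=120.000000
Admissible k: 4..5 (factorial args all ≥0)
  k=4: (−1)^0·120.0000/(24)·0.1323^2·0.9912^4 = +0.084489
  k=5: (−1)^1·120.0000/(120)·0.1323^0·0.9912^6 = -0.948398
d^3_{-2,2}(2.8762) = +0.084489 -0.948398 = -0.863910
|D^3_{-2,2}|² = |d^3_{-2,2}(β)|² = (-0.863910)² = 0.746340 (the z-rotation phases have unit modulus)

P=0.7463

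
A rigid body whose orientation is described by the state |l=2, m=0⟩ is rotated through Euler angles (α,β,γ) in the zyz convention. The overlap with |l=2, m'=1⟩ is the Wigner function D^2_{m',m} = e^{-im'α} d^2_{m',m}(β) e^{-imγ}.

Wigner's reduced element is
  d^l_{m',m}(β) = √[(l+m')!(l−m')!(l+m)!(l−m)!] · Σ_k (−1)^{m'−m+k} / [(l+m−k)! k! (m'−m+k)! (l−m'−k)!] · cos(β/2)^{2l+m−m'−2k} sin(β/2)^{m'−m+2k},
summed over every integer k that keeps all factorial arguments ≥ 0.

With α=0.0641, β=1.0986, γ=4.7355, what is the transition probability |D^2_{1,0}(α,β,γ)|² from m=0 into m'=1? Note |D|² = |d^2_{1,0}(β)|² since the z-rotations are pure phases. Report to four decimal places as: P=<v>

P=0.2461

First d^2_{1,0}(β=1.0986), then the phase factors e^{-i(1)α} and e^{-i(0)γ}:
c=cos(1.0986/2)=0.852890, s=sin(1.0986/2)=0.522090; N=√[6·1·2·2]=4.898979
k: max(0,(0)−(1))=0 … min(2+(0),2−(1))=1
  k=0: (−1)^1·4.8990/(2)·0.8529^3·0.5221^1 = -0.793415
  k=1: (−1)^2·4.8990/(2)·0.8529^1·0.5221^3 = +0.297307
d^2_{1,0}(1.0986) = -0.793415 +0.297307 = -0.496108
|D^2_{1,0}|² = |d^2_{1,0}(β)|² = (-0.496108)² = 0.246123 (the z-rotation phases have unit modulus)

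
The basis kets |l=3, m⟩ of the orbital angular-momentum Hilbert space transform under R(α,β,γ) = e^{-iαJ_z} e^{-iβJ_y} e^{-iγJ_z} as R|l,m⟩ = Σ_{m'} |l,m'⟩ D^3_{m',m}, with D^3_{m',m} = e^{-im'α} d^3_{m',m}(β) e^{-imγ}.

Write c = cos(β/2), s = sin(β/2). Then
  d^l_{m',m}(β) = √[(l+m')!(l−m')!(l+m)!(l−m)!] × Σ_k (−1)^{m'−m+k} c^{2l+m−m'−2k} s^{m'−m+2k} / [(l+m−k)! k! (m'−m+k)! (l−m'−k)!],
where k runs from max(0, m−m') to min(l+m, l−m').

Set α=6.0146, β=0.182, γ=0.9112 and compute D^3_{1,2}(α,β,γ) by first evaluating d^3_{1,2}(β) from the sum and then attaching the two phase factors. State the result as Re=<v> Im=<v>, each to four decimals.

D^3_{1,2}(6.0146,0.182,0.9112) = e^{-i·1·6.0146}·d^3_{1,2}(0.182)·e^{-i·2·0.9112}. Compute d first:
c=cos(0.182/2)=0.995862, s=sin(0.182/2)=0.090874; N=√[24·2·120·1]=75.894664
k: max(0,(2)−(1))=1 … min(3+(2),3−(1))=2
  k=1: (−1)^0·75.8947/(24)·0.9959^5·0.0909^1 = +0.281474
  k=2: (−1)^1·75.8947/(12)·0.9959^3·0.0909^3 = -0.004688
d^3_{1,2}(0.182) = +0.281474 -0.004688 = +0.276786
D = (+0.964147+0.265368i)·(+0.276786)·(-0.248957-0.968514i) = +0.004700-0.276747i

Re=0.0047 Im=-0.2767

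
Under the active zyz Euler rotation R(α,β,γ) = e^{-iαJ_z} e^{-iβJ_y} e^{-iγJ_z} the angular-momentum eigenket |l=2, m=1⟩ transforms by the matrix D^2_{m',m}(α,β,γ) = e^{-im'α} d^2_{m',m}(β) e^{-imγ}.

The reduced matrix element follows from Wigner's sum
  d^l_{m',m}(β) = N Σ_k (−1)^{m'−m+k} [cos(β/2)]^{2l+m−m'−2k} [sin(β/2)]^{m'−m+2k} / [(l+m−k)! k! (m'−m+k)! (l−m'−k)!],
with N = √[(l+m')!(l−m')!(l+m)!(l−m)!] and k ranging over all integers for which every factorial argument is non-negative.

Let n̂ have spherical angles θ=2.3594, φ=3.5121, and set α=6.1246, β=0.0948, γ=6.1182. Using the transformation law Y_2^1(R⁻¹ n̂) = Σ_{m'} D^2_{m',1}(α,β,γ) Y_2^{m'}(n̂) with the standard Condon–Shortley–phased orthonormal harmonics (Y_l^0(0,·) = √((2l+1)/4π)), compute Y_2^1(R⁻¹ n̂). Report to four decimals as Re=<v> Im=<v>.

Need the full column D^2_{m',1} for m'=−2..2 at α=6.1246, β=0.0948, γ=6.1182.
cos(β/2)=0.998877, sin(β/2)=0.047382
d^2_{-2,1}: single k=3 term ⇒ +0.000213;  D = +0.000210-0.000032i
d^2_{-1,1}: k∈[2..3] ⇒ +0.006720 -0.000005 = +0.006715;  D = +0.006715+0.000043i
d^2_{0,1}: k∈[1..2] ⇒ +0.115672 -0.000260 = +0.115411;  D = +0.113844+0.018955i
d^2_{1,1}: k∈[0..1] ⇒ +0.995515 -0.006720 = +0.988795;  D = +0.937482+0.314391i
d^2_{2,1}: single k=0 term ⇒ -0.094446;  D = -0.083679-0.043793i
Y_2^{m'}(θ=2.3594,φ=3.5121) and Σ D·Y over m':
  (+0.0002-0.0000i)·(+0.1416-0.1295i)  (+0.0067+0.0000i)·(+0.3601-0.1399i)  (+0.1138+0.0190i)·(+0.1607+0.0000i)  (+0.9375+0.3144i)·(-0.3601-0.1399i)  (-0.0837-0.0438i)·(+0.1416+0.1295i)
Y_2^1(R⁻¹ n̂) = -0.279001-0.259266i

Re=-0.2790 Im=-0.2593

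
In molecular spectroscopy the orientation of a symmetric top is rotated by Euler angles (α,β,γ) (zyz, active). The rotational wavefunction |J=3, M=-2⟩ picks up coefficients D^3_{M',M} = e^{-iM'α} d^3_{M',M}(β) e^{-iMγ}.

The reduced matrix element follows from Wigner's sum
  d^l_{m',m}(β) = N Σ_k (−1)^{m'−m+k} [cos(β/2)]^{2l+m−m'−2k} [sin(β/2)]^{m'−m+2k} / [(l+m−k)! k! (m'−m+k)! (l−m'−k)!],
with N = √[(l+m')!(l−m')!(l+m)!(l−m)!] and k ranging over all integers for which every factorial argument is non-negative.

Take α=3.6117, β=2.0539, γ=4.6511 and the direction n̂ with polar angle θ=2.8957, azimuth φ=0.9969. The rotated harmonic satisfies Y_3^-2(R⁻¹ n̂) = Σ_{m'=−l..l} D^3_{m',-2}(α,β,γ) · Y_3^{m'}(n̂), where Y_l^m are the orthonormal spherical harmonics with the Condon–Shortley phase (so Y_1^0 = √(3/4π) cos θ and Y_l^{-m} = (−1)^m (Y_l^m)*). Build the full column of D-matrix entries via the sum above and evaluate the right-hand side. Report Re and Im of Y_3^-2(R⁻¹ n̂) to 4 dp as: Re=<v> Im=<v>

Re=-0.2490 Im=-0.0330

Need the full column D^3_{m',-2} for m'=−3..3 at α=3.6117, β=2.0539, γ=4.6511.
cos(β/2)=0.517431, sin(β/2)=0.855725
d^3_{-3,-2}: single k=1 term ⇒ +0.077745;  D = +0.021713+0.074651i
d^3_{-2,-2}: k∈[0..1] ⇒ +0.019192 -0.262451 = -0.243259;  D = +0.166377+0.177465i
d^3_{-1,-2}: k∈[0..1] ⇒ -0.100368 +0.549023 = +0.448654;  D = +0.421832+0.152801i
d^3_{0,-2}: k∈[0..1] ⇒ +0.287501 -0.786325 = -0.498824;  D = +0.495082-0.060992i
d^3_{1,-2}: k∈[0..1] ⇒ -0.549023 +0.750798 = +0.201776;  D = +0.167362-0.112710i
d^3_{2,-2}: k∈[0..1] ⇒ +0.717814 -0.392649 = +0.325164;  D = -0.158171+0.284102i
d^3_{3,-2}: single k=0 term ⇒ -0.581566;  D = -0.022034+0.581148i
Y_3^{m'}(θ=2.8957,φ=0.9969) and Σ D·Y over m':
  (+0.0217+0.0747i)·(-0.0059-0.0009i)  (+0.1664+0.1775i)·(+0.0241+0.0536i)  (+0.4218+0.1528i)·(+0.1582-0.2447i)  (+0.4951-0.0610i)·(-0.6167+0.0000i)  (+0.1674-0.1127i)·(-0.1582-0.2447i)  (-0.1582+0.2841i)·(+0.0241-0.0536i)  (-0.0220+0.5811i)·(+0.0059-0.0009i)
Y_3^-2(R⁻¹ n̂) = -0.248994-0.033033i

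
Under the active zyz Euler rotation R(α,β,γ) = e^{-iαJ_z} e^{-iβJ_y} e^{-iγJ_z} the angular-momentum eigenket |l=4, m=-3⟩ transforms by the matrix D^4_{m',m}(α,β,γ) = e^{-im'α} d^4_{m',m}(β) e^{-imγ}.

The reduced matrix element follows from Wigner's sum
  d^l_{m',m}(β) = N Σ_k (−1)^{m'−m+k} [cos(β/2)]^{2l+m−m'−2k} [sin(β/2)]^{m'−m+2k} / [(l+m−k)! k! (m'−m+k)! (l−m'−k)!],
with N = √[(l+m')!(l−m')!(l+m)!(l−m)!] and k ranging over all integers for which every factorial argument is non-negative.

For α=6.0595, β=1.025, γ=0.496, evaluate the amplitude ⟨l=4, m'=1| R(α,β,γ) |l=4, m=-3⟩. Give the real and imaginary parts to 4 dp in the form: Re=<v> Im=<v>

First d^4_{1,-3}(β=1.025), then the phase factors e^{-i(1)α} and e^{-i(-3)γ}:
c=cos(1.025/2)=0.871521, s=sin(1.025/2)=0.490358; N=√[120·6·1·5040]=1904.940944
k∈{0,1} keeps every argument non-negative
  k=0: (−1)^4·1904.9409/(144)·0.8715^4·0.4904^4 = +0.441248
  k=1: (−1)^5·1904.9409/(240)·0.8715^2·0.4904^6 = -0.083812
d^4_{1,-3}(1.025) = +0.441248 -0.083812 = +0.357436
Attach z-rotation phases: D = e^{-i(1)(6.0595)}·(+0.357436)·e^{-i(-3)(0.496)} = -0.050192+0.353895i

Re=-0.0502 Im=0.3539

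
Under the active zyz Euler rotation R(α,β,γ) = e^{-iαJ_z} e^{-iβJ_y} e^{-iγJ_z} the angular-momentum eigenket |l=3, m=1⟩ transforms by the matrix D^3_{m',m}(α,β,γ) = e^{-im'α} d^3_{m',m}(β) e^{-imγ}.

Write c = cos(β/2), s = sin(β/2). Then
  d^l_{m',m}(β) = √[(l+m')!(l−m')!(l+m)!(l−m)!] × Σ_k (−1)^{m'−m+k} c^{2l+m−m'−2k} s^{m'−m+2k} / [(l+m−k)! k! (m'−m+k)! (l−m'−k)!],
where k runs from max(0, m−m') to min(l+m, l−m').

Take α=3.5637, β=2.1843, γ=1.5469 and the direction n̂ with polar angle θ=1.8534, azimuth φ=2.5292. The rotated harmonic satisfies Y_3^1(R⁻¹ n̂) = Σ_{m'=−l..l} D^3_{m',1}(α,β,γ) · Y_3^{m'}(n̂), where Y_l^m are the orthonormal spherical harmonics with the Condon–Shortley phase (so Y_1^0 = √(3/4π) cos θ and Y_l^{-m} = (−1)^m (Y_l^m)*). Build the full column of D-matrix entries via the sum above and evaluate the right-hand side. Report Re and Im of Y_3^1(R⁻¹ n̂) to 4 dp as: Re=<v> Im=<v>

Re=0.1544 Im=-0.0065

Need the full column D^3_{m',1} for m'=−3..3 at α=3.5637, β=2.1843, γ=1.5469.
cos(β/2)=0.460578, sin(β/2)=0.887619
d^3_{-3,1}: single k=4 term ⇒ +0.509987;  D = -0.490044+0.141221i
d^3_{-2,1}: k∈[3..4] ⇒ +0.432135 -0.802485 = -0.370349;  D = -0.282617+0.239345i
d^3_{-1,1}: k∈[2..4] ⇒ +0.212725 -1.053424 +0.489058 = -0.351642;  D = +0.151685-0.317244i
d^3_{0,1}: k∈[1..3] ⇒ +0.063728 -0.710071 +0.879078 = +0.232735;  D = +0.005561-0.232669i
d^3_{1,1}: k∈[0..2] ⇒ +0.009546 -0.283633 +0.790068 = +0.515981;  D = +0.200082+0.475609i
d^3_{2,1}: k∈[0..1] ⇒ -0.058176 +0.432135 = +0.373959;  D = -0.273500-0.255036i
d^3_{3,1}: single k=0 term ⇒ +0.137313;  D = +0.129976+0.044284i
Y_3^{m'}(θ=1.8534,φ=2.5292) and Σ D·Y over m':
  (-0.4900+0.1412i)·(+0.0973-0.3565i)  (-0.2826+0.2393i)·(-0.0891-0.2472i)  (+0.1517-0.3172i)·(+0.1552+0.1090i)  (+0.0056-0.2327i)·(+0.2717+0.0000i)  (+0.2001+0.4756i)·(-0.1552+0.1090i)  (-0.2735-0.2550i)·(-0.0891+0.2472i)  (+0.1300+0.0443i)·(-0.0973-0.3565i)
Y_3^1(R⁻¹ n̂) = +0.154356-0.006492i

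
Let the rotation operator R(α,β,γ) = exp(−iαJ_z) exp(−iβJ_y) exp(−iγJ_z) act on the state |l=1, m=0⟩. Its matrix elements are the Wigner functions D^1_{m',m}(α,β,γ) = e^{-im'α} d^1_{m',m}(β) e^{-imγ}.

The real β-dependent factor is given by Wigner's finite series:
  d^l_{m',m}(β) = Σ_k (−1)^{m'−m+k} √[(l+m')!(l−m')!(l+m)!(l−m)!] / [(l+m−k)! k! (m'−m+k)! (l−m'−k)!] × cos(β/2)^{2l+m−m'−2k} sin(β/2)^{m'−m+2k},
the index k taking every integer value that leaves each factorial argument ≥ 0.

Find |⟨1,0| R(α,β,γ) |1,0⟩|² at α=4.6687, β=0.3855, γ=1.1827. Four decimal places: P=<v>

P=0.8586

Split into d^1_{0,0}(β=0.3855) × two z-phases.
Half-angle: c=0.981481, s=0.191559. N=√(1·1·1·1)=1.000000
Admissible k: 0..1 (factorial args all ≥0)
  k=0: (−1)^0·1.0000/(1)·0.9815^2·0.1916^0 = +0.963305
  k=1: (−1)^1·1.0000/(1)·0.9815^0·0.1916^2 = -0.036695
d^1_{0,0}(0.3855) = +0.963305 -0.036695 = +0.926611
|D^1_{0,0}|² = |d^1_{0,0}(β)|² = (+0.926611)² = 0.858607 (the z-rotation phases have unit modulus)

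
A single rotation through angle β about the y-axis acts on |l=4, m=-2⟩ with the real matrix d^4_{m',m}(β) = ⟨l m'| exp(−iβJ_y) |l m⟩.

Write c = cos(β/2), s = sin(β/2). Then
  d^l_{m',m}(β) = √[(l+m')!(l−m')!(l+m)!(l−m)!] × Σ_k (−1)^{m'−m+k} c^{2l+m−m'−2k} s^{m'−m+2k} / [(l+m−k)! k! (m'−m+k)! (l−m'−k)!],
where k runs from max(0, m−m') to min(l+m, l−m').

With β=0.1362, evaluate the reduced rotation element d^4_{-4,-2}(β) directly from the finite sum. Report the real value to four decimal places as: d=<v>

d=0.0242

d^4_{-4,-2}(β=0.1362) via Wigner's sum:
With c≡cos(β/2)=0.997682 and s≡sin(β/2)=0.068047, N=[1·40320·2·720]^{1/2}=7619.763776
k∈{2} keeps every argument non-negative
  k=2: (−1)^0·7619.7638/(1440)·0.9977^6·0.0680^2 = +0.024163
d^4_{-4,-2}(0.1362) = +0.024163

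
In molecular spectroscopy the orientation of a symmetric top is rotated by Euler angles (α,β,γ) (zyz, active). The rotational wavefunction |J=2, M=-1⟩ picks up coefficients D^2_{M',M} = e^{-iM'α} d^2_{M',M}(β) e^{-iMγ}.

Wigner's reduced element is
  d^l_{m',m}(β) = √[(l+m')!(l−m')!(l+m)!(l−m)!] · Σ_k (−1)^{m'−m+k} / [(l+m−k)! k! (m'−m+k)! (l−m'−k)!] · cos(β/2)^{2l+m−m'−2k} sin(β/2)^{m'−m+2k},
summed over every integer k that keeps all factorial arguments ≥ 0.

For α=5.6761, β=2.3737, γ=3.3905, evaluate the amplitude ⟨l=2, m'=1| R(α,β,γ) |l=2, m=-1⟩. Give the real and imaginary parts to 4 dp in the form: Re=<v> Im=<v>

Re=0.2472 Im=0.2849

Split into d^2_{1,-1}(β=2.3737) × two z-phases.
c=cos(2.3737/2)=0.374582, s=sin(2.3737/2)=0.927194; N=√[6·1·1·6]=6.000000
k: max(0,(-1)−(1))=0 … min(2+(-1),2−(1))=1
  k=0: (−1)^2·6.0000/(2)·0.3746^2·0.9272^2 = +0.361874
  k=1: (−1)^3·6.0000/(6)·0.3746^0·0.9272^4 = -0.739064
d^2_{1,-1}(2.3737) = +0.361874 -0.739064 = -0.377190
D = (+0.821314+0.570476i)·(-0.377190)·(-0.969182-0.246345i) = +0.247236+0.284862i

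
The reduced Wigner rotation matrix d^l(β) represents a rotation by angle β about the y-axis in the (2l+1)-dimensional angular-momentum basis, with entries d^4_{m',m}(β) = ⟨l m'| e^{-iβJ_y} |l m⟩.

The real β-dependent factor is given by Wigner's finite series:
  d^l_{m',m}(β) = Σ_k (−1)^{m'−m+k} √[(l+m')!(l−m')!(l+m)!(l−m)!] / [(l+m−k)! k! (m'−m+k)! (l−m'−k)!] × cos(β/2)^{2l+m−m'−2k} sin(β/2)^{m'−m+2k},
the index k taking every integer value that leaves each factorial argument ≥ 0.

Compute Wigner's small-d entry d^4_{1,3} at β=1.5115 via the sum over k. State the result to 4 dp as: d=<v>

d=-0.2663

d^4_{1,3}(β=1.5115) via Wigner's sum:
Half-angle: c=0.727757, s=0.685835. N=√(120·6·5040·1)=1904.940944
Admissible k: 2..3 (factorial args all ≥0)
  k=2: (−1)^0·1904.9409/(240)·0.7278^6·0.6858^2 = +0.554663
  k=3: (−1)^1·1904.9409/(144)·0.7278^4·0.6858^4 = -0.821000
d^4_{1,3}(1.5115) = +0.554663 -0.821000 = -0.266338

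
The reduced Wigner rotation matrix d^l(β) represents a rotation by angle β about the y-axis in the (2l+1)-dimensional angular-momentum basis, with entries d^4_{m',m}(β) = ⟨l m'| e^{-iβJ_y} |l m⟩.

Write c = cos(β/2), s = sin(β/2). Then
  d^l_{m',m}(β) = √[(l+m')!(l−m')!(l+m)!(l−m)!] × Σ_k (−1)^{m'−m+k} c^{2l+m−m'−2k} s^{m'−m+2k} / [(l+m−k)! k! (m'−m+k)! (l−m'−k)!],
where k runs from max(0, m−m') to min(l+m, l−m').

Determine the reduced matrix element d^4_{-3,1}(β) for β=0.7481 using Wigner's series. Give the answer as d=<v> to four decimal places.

d^4_{-3,1}(β=0.7481) via Wigner's sum:
c=cos(0.7481/2)=0.930855, s=sin(0.7481/2)=0.365388; N=√[1·5040·120·6]=1904.940944
k∈{4,5} keeps every argument non-negative
  k=4: (−1)^0·1904.9409/(144)·0.9309^4·0.3654^4 = +0.177038
  k=5: (−1)^1·1904.9409/(240)·0.9309^2·0.3654^6 = -0.016367
d^4_{-3,1}(0.7481) = +0.177038 -0.016367 = +0.160671

d=0.1607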